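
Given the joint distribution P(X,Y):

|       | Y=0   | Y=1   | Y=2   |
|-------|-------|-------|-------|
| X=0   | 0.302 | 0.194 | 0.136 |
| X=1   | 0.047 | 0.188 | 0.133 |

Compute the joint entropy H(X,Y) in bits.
2.4198 bits

H(X,Y) = -Σ_{x,y} P(x,y) log₂ P(x,y). Per-cell terms -P(x,y)·log₂P(x,y):
  X=0: 0.52167, 0.45898, 0.39145
  X=1: 0.20733, 0.45330, 0.38710
Sum of the 6 terms: H(X,Y) = 2.4198 bits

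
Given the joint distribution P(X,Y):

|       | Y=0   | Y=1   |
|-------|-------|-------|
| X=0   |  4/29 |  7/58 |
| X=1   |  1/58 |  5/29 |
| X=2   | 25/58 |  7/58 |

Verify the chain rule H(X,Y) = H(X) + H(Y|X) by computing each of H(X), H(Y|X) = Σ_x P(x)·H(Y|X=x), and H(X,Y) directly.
H(X) = 1.4329 bits, H(Y|X) = 0.7593 bits, H(X,Y) = 2.1921 bits

Marginal of X (row sums):
  P(X=0) = 4/29 + 7/58 = 15/58
  P(X=1) = 1/58 + 5/29 = 11/58
  P(X=2) = 25/58 + 7/58 = 16/29
H(X) = -[(15/58)·log₂(15/58) + (11/58)·log₂(11/58) + (16/29)·log₂(16/29)]
  = 0.50459 + 0.45490 + 0.47337 = 1.4329 bits

H(Y|X) = Σ_x P(x)·H(Y|X=x):
  X=0: P(X=0) = 15/58, P(Y|X=0) = (8/15, 7/15) → H(Y|X=0) = 0.99679
  X=1: P(X=1) = 11/58, P(Y|X=1) = (1/11, 10/11) → H(Y|X=1) = 0.43950
  X=2: P(X=2) = 16/29, P(Y|X=2) = (25/32, 7/32) → H(Y|X=2) = 0.75788
H(Y|X) = (15/58)·0.99679 + (11/58)·0.43950 + (16/29)·0.75788 = 0.7593 bits

H(X,Y) = -Σ_{x,y} P(x,y) log₂ P(x,y). Per-cell terms -P(x,y)·log₂P(x,y):
  X=0: 0.39420, 0.36818
  X=1: 0.10100, 0.43725
  X=2: 0.52333, 0.36818
Sum of the 6 terms: H(X,Y) = 2.1921 bits

Chain rule check:
  H(X) + H(Y|X) = 1.4329 + 0.7593 = 2.1922 bits
  H(X,Y) = 2.1921 bits
✓ Chain rule verified (Δ = 0.0001 is 4-dp rounding noise: each of the three values was rounded independently).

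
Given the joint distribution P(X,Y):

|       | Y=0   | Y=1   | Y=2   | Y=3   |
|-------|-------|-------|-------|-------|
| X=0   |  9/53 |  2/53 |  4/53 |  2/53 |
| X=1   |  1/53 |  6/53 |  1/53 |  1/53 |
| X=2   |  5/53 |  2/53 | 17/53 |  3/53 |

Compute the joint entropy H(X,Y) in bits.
3.0130 bits

H(X,Y) = -Σ_{x,y} P(x,y) log₂ P(x,y). Per-cell terms -P(x,y)·log₂P(x,y):
  X=0: 0.43438, 0.17841, 0.28135, 0.17841
  X=1: 0.10807, 0.35581, 0.10807, 0.10807
  X=2: 0.32132, 0.17841, 0.52618, 0.23451
Sum of the 12 terms: H(X,Y) = 3.0130 bits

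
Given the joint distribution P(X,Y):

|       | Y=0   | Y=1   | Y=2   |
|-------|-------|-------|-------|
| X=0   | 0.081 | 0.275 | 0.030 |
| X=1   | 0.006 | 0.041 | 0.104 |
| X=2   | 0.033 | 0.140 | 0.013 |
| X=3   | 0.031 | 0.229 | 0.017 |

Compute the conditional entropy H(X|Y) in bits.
1.7002 bits

H(X|Y) = H(X,Y) - H(Y)

H(X,Y) = -Σ_{x,y} P(x,y) log₂ P(x,y). Per-cell terms -P(x,y)·log₂P(x,y):
  X=0: 0.2937, 0.5122, 0.1518
  X=1: 0.0443, 0.1889, 0.3396
  X=2: 0.1624, 0.3971, 0.0814
  X=3: 0.1554, 0.4870, 0.0999
Sum of the 12 terms: H(X,Y) = 2.9137 bits

Marginal of Y (column sums):
  P(Y=0) = 0.081 + 0.006 + 0.033 + 0.031 = 0.151
  P(Y=1) = 0.275 + 0.041 + 0.140 + 0.229 = 0.685
  P(Y=2) = 0.030 + 0.104 + 0.013 + 0.017 = 0.164
H(Y) = -[0.151·log₂(0.151) + 0.685·log₂(0.685) + 0.164·log₂(0.164)]
  = 0.4118 + 0.3739 + 0.4278 = 1.2135 bits

H(X|Y) = H(X,Y) - H(Y) = 2.9137 - 1.2135 = 1.7002 bits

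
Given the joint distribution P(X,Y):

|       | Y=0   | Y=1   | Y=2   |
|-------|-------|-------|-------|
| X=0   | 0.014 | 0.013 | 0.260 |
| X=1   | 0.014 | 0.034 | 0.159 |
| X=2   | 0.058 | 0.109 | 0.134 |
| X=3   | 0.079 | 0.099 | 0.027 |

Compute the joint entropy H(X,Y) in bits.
3.0825 bits

H(X,Y) = -Σ_{x,y} P(x,y) log₂ P(x,y). Per-cell terms -P(x,y)·log₂P(x,y):
  X=0: 0.0862, 0.0814, 0.5053
  X=1: 0.0862, 0.1659, 0.4218
  X=2: 0.2383, 0.3485, 0.3886
  X=3: 0.2893, 0.3303, 0.1407
Sum of the 12 terms: H(X,Y) = 3.0825 bits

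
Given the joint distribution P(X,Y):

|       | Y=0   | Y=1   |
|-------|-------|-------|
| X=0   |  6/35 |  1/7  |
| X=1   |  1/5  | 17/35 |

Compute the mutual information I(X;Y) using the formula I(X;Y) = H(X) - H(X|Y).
0.0422 bits

I(X;Y) = H(X) - H(X|Y)

Marginal of X (row sums):
  P(X=0) = 6/35 + 1/7 = 11/35
  P(X=1) = 1/5 + 17/35 = 24/35
H(X) = -[(11/35)·log₂(11/35) + (24/35)·log₂(24/35)]
  = 0.52481 + 0.37325 = 0.89806 bits

Marginal of Y (column sums):
  P(Y=0) = 6/35 + 1/5 = 13/35
  P(Y=1) = 1/7 + 17/35 = 22/35
H(X|Y) = Σ_y P(y)·H(X|Y=y):
  Y=0: P(Y=0) = 13/35, P(X|Y=0) = (6/13, 7/13) → H(X|Y=0) = 0.99573
  Y=1: P(Y=1) = 22/35, P(X|Y=1) = (5/22, 17/22) → H(X|Y=1) = 0.77323
H(X|Y) = (13/35)·0.99573 + (22/35)·0.77323 = 0.85587 bits

I(X;Y) = H(X) - H(X|Y) = 0.89806 - 0.85587 = 0.0422 bits

Cross-check via I(X;Y) = H(X) + H(Y) - H(X,Y): computing H(Y) from the column sums and H(X,Y) from the 4 cells in the same way gives H(Y) = 0.95176 bits and H(X,Y) = 1.80763 bits, so
I(X;Y) = 0.89806 + 0.95176 - 1.80763 = 0.0422 bits ✓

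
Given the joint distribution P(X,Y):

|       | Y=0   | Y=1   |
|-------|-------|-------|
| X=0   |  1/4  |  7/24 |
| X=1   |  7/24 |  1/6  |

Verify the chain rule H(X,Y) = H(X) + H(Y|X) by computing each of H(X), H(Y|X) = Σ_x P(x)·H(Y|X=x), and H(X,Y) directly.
H(X) = 0.9950 bits, H(Y|X) = 0.9728 bits, H(X,Y) = 1.9678 bits

Marginal of X (row sums):
  P(X=0) = 1/4 + 7/24 = 13/24
  P(X=1) = 7/24 + 1/6 = 11/24
H(X) = -[(13/24)·log₂(13/24) + (11/24)·log₂(11/24)]
  = 0.4791 + 0.5159 = 0.9950 bits

H(Y|X) = Σ_x P(x)·H(Y|X=x):
  X=0: P(X=0) = 13/24, P(Y|X=0) = (6/13, 7/13) → H(Y|X=0) = 0.9957
  X=1: P(X=1) = 11/24, P(Y|X=1) = (7/11, 4/11) → H(Y|X=1) = 0.9457
H(Y|X) = (13/24)·0.9957 + (11/24)·0.9457 = 0.9728 bits

H(X,Y) = -Σ_{x,y} P(x,y) log₂ P(x,y). Per-cell terms -P(x,y)·log₂P(x,y):
  X=0: 0.5000, 0.5185
  X=1: 0.5185, 0.4308
Sum of the 4 terms: H(X,Y) = 1.9678 bits

Chain rule check:
  H(X) + H(Y|X) = 0.9950 + 0.9728 = 1.9678 bits
  H(X,Y) = 1.9678 bits
✓ Chain rule verified.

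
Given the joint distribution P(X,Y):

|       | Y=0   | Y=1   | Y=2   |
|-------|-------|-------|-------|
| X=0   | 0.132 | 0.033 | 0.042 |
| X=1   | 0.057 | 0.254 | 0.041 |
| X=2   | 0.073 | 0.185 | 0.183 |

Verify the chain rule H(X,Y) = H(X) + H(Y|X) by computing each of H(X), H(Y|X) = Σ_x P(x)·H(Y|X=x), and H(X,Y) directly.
H(X) = 1.5215 bits, H(Y|X) = 1.3197 bits, H(X,Y) = 2.8412 bits

Marginal of X (row sums):
  P(X=0) = 0.132 + 0.033 + 0.042 = 0.207
  P(X=1) = 0.057 + 0.254 + 0.041 = 0.352
  P(X=2) = 0.073 + 0.185 + 0.183 = 0.441
H(X) = -[0.207·log₂(0.207) + 0.352·log₂(0.352) + 0.441·log₂(0.441)]
  = 0.4704 + 0.5302 + 0.5209 = 1.5215 bits

H(Y|X) = Σ_x P(x)·H(Y|X=x):
  X=0: P(X=0) = 0.207, P(Y|X=0) = (44/69, 11/69, 14/69) → H(Y|X=0) = 1.3031
  X=1: P(X=1) = 0.352, P(Y|X=1) = (57/352, 127/176, 41/352) → H(Y|X=1) = 1.1263
  X=2: P(X=2) = 0.441, P(Y|X=2) = (73/441, 185/441, 61/147) → H(Y|X=2) = 1.4818
H(Y|X) = 0.207·1.3031 + 0.352·1.1263 + 0.441·1.4818 = 1.3197 bits

H(X,Y) = -Σ_{x,y} P(x,y) log₂ P(x,y). Per-cell terms -P(x,y)·log₂P(x,y):
  X=0: 0.3856, 0.1624, 0.1921
  X=1: 0.2356, 0.5022, 0.1889
  X=2: 0.2756, 0.4504, 0.4484
Sum of the 9 terms: H(X,Y) = 2.8412 bits

Chain rule check:
  H(X) + H(Y|X) = 1.5215 + 1.3197 = 2.8412 bits
  H(X,Y) = 2.8412 bits
✓ Chain rule verified.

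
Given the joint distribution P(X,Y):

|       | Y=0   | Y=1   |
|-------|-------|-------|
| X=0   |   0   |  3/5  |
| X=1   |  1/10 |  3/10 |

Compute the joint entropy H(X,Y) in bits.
1.2955 bits

H(X,Y) = -Σ_{x,y} P(x,y) log₂ P(x,y). Per-cell terms -P(x,y)·log₂P(x,y):
  X=0: 0.0000, 0.4422
  X=1: 0.3322, 0.5211
  (cells with P = 0 contribute 0)
Sum of the 4 terms: H(X,Y) = 1.2955 bits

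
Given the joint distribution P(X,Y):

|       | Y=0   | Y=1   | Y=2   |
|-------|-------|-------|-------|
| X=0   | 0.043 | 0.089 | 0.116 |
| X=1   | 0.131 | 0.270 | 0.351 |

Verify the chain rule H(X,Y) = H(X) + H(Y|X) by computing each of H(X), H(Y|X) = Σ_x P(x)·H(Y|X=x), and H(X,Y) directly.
H(X) = 0.8081 bits, H(Y|X) = 1.4826 bits, H(X,Y) = 2.2907 bits

Marginal of X (row sums):
  P(X=0) = 0.043 + 0.089 + 0.116 = 0.248
  P(X=1) = 0.131 + 0.270 + 0.351 = 0.752
H(X) = -[0.248·log₂(0.248) + 0.752·log₂(0.752)]
  = 0.4988738 + 0.3092190 = 0.8081 bits

H(Y|X) = Σ_x P(x)·H(Y|X=x):
  X=0: P(X=0) = 0.248, P(Y|X=0) = (43/248, 89/248, 29/62) → H(Y|X=0) = 1.4816340
  X=1: P(X=1) = 0.752, P(Y|X=1) = (131/752, 135/376, 351/752) → H(Y|X=1) = 1.4828622
H(Y|X) = 0.248·1.4816340 + 0.752·1.4828622 = 1.4826 bits

H(X,Y) = -Σ_{x,y} P(x,y) log₂ P(x,y). Per-cell terms -P(x,y)·log₂P(x,y):
  X=0: 0.1951993, 0.3106145, 0.3605052
  X=1: 0.3841393, 0.5100215, 0.5301704
Sum of the 6 terms: H(X,Y) = 2.2907 bits

Chain rule check:
  H(X) + H(Y|X) = 0.8081 + 1.4826 = 2.2907 bits
  H(X,Y) = 2.2907 bits
✓ Chain rule verified.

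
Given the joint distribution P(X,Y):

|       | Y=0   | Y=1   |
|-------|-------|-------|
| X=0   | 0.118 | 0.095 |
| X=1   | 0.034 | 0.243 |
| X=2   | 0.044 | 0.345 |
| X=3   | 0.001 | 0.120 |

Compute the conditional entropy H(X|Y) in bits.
1.7374 bits

H(X|Y) = H(X,Y) - H(Y)

H(X,Y) = -Σ_{x,y} P(x,y) log₂ P(x,y). Per-cell terms -P(x,y)·log₂P(x,y):
  X=0: 0.363811, 0.322613
  X=1: 0.165863, 0.495956
  X=2: 0.198280, 0.529689
  X=3: 0.009966, 0.367067
Sum of the 8 terms: H(X,Y) = 2.453245 bits

Marginal of Y (column sums):
  P(Y=0) = 0.118 + 0.034 + 0.044 + 0.001 = 0.197
  P(Y=1) = 0.095 + 0.243 + 0.345 + 0.120 = 0.803
H(Y) = -[0.197·log₂(0.197) + 0.803·log₂(0.803)]
  = 0.461715 + 0.254172 = 0.715887 bits

H(X|Y) = H(X,Y) - H(Y) = 2.453245 - 0.715887 = 1.7374 bits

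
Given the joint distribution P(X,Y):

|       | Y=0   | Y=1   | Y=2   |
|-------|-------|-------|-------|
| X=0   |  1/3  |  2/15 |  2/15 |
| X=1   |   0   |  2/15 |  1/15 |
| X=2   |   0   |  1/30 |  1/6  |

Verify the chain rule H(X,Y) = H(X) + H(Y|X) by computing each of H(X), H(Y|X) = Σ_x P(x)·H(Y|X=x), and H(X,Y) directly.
H(X) = 1.3710 bits, H(Y|X) = 1.1750 bits, H(X,Y) = 2.5459 bits

Marginal of X (row sums):
  P(X=0) = 1/3 + 2/15 + 2/15 = 3/5
  P(X=1) = 0 + 2/15 + 1/15 = 1/5
  P(X=2) = 0 + 1/30 + 1/6 = 1/5
H(X) = -[(3/5)·log₂(3/5) + (1/5)·log₂(1/5) + (1/5)·log₂(1/5)]
  = 0.44218 + 0.46439 + 0.46439 = 1.3710 bits

H(Y|X) = Σ_x P(x)·H(Y|X=x):
  X=0: P(X=0) = 3/5, P(Y|X=0) = (5/9, 2/9, 2/9) → H(Y|X=0) = 1.43552
  X=1: P(X=1) = 1/5, P(Y|X=1) = (0, 2/3, 1/3) → H(Y|X=1) = 0.91830
  X=2: P(X=2) = 1/5, P(Y|X=2) = (0, 1/6, 5/6) → H(Y|X=2) = 0.65002
H(Y|X) = (3/5)·1.43552 + (1/5)·0.91830 + (1/5)·0.65002 = 1.1750 bits

H(X,Y) = -Σ_{x,y} P(x,y) log₂ P(x,y). Per-cell terms -P(x,y)·log₂P(x,y):
  X=0: 0.52832, 0.38759, 0.38759
  X=1: 0.00000, 0.38759, 0.26046
  X=2: 0.00000, 0.16356, 0.43083
  (cells with P = 0 contribute 0)
Sum of the 9 terms: H(X,Y) = 2.5459 bits

Chain rule check:
  H(X) + H(Y|X) = 1.3710 + 1.1750 = 2.5460 bits
  H(X,Y) = 2.5459 bits
✓ Chain rule verified (Δ = 0.0001 is 4-dp rounding noise: each of the three values was rounded independently).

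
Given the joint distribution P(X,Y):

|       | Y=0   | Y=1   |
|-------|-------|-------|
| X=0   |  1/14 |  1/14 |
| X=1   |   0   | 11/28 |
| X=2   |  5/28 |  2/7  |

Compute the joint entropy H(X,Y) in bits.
2.0337 bits

H(X,Y) = -Σ_{x,y} P(x,y) log₂ P(x,y). Per-cell terms -P(x,y)·log₂P(x,y):
  X=0: 0.2720, 0.2720
  X=1: 0.0000, 0.5295
  X=2: 0.4438, 0.5164
  (cells with P = 0 contribute 0)
Sum of the 6 terms: H(X,Y) = 2.0337 bits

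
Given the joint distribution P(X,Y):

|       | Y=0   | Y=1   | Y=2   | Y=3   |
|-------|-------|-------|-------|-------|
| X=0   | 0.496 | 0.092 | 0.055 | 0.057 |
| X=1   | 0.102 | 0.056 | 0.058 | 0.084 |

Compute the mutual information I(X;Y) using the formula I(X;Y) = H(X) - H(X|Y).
0.0954 bits

I(X;Y) = H(X) - H(X|Y)

Marginal of X (row sums):
  P(X=0) = 0.496 + 0.092 + 0.055 + 0.057 = 0.700
  P(X=1) = 0.102 + 0.056 + 0.058 + 0.084 = 0.300
H(X) = -[0.700·log₂(0.700) + 0.300·log₂(0.300)]
  = 0.3602 + 0.5211 = 0.8813 bits

Marginal of Y (column sums):
  P(Y=0) = 0.496 + 0.102 = 0.598
  P(Y=1) = 0.092 + 0.056 = 0.148
  P(Y=2) = 0.055 + 0.058 = 0.113
  P(Y=3) = 0.057 + 0.084 = 0.141
H(X|Y) = Σ_y P(y)·H(X|Y=y):
  Y=0: P(Y=0) = 0.598, P(X|Y=0) = (248/299, 51/299) → H(X|Y=0) = 0.6590
  Y=1: P(Y=1) = 0.148, P(X|Y=1) = (23/37, 14/37) → H(X|Y=1) = 0.9569
  Y=2: P(Y=2) = 0.113, P(X|Y=2) = (55/113, 58/113) → H(X|Y=2) = 0.9995
  Y=3: P(Y=3) = 0.141, P(X|Y=3) = (19/47, 28/47) → H(X|Y=3) = 0.9734
H(X|Y) = 0.598·0.6590 + 0.148·0.9569 + 0.113·0.9995 + 0.141·0.9734 = 0.7859 bits

I(X;Y) = H(X) - H(X|Y) = 0.8813 - 0.7859 = 0.0954 bits

Cross-check via I(X;Y) = H(X) + H(Y) - H(X,Y): computing H(Y) from the column sums and H(X,Y) from the 8 cells in the same way gives H(Y) = 1.6055 bits and H(X,Y) = 2.3914 bits, so
I(X;Y) = 0.8813 + 1.6055 - 2.3914 = 0.0954 bits ✓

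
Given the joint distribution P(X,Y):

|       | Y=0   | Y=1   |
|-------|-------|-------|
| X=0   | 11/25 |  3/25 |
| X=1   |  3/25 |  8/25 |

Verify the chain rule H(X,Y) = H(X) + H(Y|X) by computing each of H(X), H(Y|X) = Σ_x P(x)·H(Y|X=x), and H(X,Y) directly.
H(X) = 0.9896 bits, H(Y|X) = 0.7917 bits, H(X,Y) = 1.7813 bits

Marginal of X (row sums):
  P(X=0) = 11/25 + 3/25 = 14/25
  P(X=1) = 3/25 + 8/25 = 11/25
H(X) = -[(14/25)·log₂(14/25) + (11/25)·log₂(11/25)]
  = 0.46844 + 0.52115 = 0.9896 bits

H(Y|X) = Σ_x P(x)·H(Y|X=x):
  X=0: P(X=0) = 14/25, P(Y|X=0) = (11/14, 3/14) → H(Y|X=0) = 0.74960
  X=1: P(X=1) = 11/25, P(Y|X=1) = (3/11, 8/11) → H(Y|X=1) = 0.84535
H(Y|X) = (14/25)·0.74960 + (11/25)·0.84535 = 0.7917 bits

H(X,Y) = -Σ_{x,y} P(x,y) log₂ P(x,y). Per-cell terms -P(x,y)·log₂P(x,y):
  X=0: 0.52115, 0.36707
  X=1: 0.36707, 0.52603
Sum of the 4 terms: H(X,Y) = 1.7813 bits

Chain rule check:
  H(X) + H(Y|X) = 0.9896 + 0.7917 = 1.7813 bits
  H(X,Y) = 1.7813 bits
✓ Chain rule verified.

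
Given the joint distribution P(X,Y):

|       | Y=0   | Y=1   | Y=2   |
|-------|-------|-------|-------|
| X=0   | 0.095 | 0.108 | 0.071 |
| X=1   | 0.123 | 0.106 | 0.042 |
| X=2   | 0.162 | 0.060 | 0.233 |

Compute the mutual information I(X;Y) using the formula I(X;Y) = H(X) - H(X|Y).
0.1050 bits

I(X;Y) = H(X) - H(X|Y)

Marginal of X (row sums):
  P(X=0) = 0.095 + 0.108 + 0.071 = 0.274
  P(X=1) = 0.123 + 0.106 + 0.042 = 0.271
  P(X=2) = 0.162 + 0.060 + 0.233 = 0.455
H(X) = -[0.274·log₂(0.274) + 0.271·log₂(0.271) + 0.455·log₂(0.455)]
  = 0.51176 + 0.51047 + 0.51691 = 1.5391 bits

Marginal of Y (column sums):
  P(Y=0) = 0.095 + 0.123 + 0.162 = 0.380
  P(Y=1) = 0.108 + 0.106 + 0.060 = 0.274
  P(Y=2) = 0.071 + 0.042 + 0.233 = 0.346
H(X|Y) = Σ_y P(y)·H(X|Y=y):
  Y=0: P(Y=0) = 0.380, P(X|Y=0) = (1/4, 123/380, 81/190) → H(X|Y=0) = 1.55112
  Y=1: P(Y=1) = 0.274, P(X|Y=1) = (54/137, 53/137, 30/137) → H(X|Y=1) = 1.53927
  Y=2: P(Y=2) = 0.346, P(X|Y=2) = (71/346, 21/173, 233/346) → H(X|Y=2) = 1.22230
H(X|Y) = 0.380·1.55112 + 0.274·1.53927 + 0.346·1.22230 = 1.4341 bits

I(X;Y) = H(X) - H(X|Y) = 1.5391 - 1.4341 = 0.1050 bits

Cross-check via I(X;Y) = H(X) + H(Y) - H(X,Y): computing H(Y) from the column sums and H(X,Y) from the 9 cells in the same way gives H(Y) = 1.5720 bits and H(X,Y) = 3.0061 bits, so
I(X;Y) = 1.5391 + 1.5720 - 3.0061 = 0.1050 bits ✓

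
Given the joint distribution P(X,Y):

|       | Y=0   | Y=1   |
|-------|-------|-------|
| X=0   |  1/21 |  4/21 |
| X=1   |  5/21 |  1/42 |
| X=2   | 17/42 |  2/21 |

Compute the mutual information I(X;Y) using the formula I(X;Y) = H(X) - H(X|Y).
0.2544 bits

I(X;Y) = H(X) - H(X|Y)

Marginal of X (row sums):
  P(X=0) = 1/21 + 4/21 = 5/21
  P(X=1) = 5/21 + 1/42 = 11/42
  P(X=2) = 17/42 + 2/21 = 1/2
H(X) = -[(5/21)·log₂(5/21) + (11/42)·log₂(11/42) + (1/2)·log₂(1/2)]
  = 0.49295 + 0.50623 + 0.50000 = 1.4992 bits

Marginal of Y (column sums):
  P(Y=0) = 1/21 + 5/21 + 17/42 = 29/42
  P(Y=1) = 4/21 + 1/42 + 2/21 = 13/42
H(X|Y) = Σ_y P(y)·H(X|Y=y):
  Y=0: P(Y=0) = 29/42, P(X|Y=0) = (2/29, 10/29, 17/29) → H(X|Y=0) = 1.24742
  Y=1: P(Y=1) = 13/42, P(X|Y=1) = (8/13, 1/13, 4/13) → H(X|Y=1) = 1.23890
H(X|Y) = (29/42)·1.24742 + (13/42)·1.23890 = 1.2448 bits

I(X;Y) = H(X) - H(X|Y) = 1.4992 - 1.2448 = 0.2544 bits

Cross-check via I(X;Y) = H(X) + H(Y) - H(X,Y): computing H(Y) from the column sums and H(X,Y) from the 6 cells in the same way gives H(Y) = 0.8926 bits and H(X,Y) = 2.1374 bits, so
I(X;Y) = 1.4992 + 0.8926 - 2.1374 = 0.2544 bits ✓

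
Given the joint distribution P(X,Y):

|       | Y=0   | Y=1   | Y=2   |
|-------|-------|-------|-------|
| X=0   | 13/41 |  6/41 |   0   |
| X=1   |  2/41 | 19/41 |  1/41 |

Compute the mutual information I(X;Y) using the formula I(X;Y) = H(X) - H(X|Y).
0.3041 bits

I(X;Y) = H(X) - H(X|Y)

Marginal of X (row sums):
  P(X=0) = 13/41 + 6/41 + 0 = 19/41
  P(X=1) = 2/41 + 19/41 + 1/41 = 22/41
H(X) = -[(19/41)·log₂(19/41) + (22/41)·log₂(22/41)]
  = 0.5142 + 0.4819 = 0.9961 bits

Marginal of Y (column sums):
  P(Y=0) = 13/41 + 2/41 = 15/41
  P(Y=1) = 6/41 + 19/41 = 25/41
  P(Y=2) = 0 + 1/41 = 1/41
H(X|Y) = Σ_y P(y)·H(X|Y=y):
  Y=0: P(Y=0) = 15/41, P(X|Y=0) = (13/15, 2/15) → H(X|Y=0) = 0.5665
  Y=1: P(Y=1) = 25/41, P(X|Y=1) = (6/25, 19/25) → H(X|Y=1) = 0.7950
  Y=2: P(Y=2) = 1/41, P(X|Y=2) = (0, 1) → H(X|Y=2) = 0.0000
H(X|Y) = (15/41)·0.5665 + (25/41)·0.7950 + (1/41)·0.0000 = 0.6920 bits

I(X;Y) = H(X) - H(X|Y) = 0.9961 - 0.6920 = 0.3041 bits

Cross-check via I(X;Y) = H(X) + H(Y) - H(X,Y): computing H(Y) from the column sums and H(X,Y) from the 6 cells in the same way gives H(Y) = 1.0966 bits and H(X,Y) = 1.7886 bits, so
I(X;Y) = 0.9961 + 1.0966 - 1.7886 = 0.3041 bits ✓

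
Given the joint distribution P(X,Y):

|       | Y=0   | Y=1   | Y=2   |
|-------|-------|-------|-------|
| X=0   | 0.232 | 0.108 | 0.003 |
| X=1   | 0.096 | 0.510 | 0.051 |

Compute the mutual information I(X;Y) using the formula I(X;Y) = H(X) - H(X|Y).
0.2118 bits

I(X;Y) = H(X) - H(X|Y)

Marginal of X (row sums):
  P(X=0) = 0.232 + 0.108 + 0.003 = 0.343
  P(X=1) = 0.096 + 0.510 + 0.051 = 0.657
H(X) = -[0.343·log₂(0.343) + 0.657·log₂(0.657)]
  = 0.5295 + 0.3982 = 0.9277 bits

Marginal of Y (column sums):
  P(Y=0) = 0.232 + 0.096 = 0.328
  P(Y=1) = 0.108 + 0.510 = 0.618
  P(Y=2) = 0.003 + 0.051 = 0.054
H(X|Y) = Σ_y P(y)·H(X|Y=y):
  Y=0: P(Y=0) = 0.328, P(X|Y=0) = (29/41, 12/41) → H(X|Y=0) = 0.8722
  Y=1: P(Y=1) = 0.618, P(X|Y=1) = (18/103, 85/103) → H(X|Y=1) = 0.6685
  Y=2: P(Y=2) = 0.054, P(X|Y=2) = (1/18, 17/18) → H(X|Y=2) = 0.3095
H(X|Y) = 0.328·0.8722 + 0.618·0.6685 + 0.054·0.3095 = 0.7159 bits

I(X;Y) = H(X) - H(X|Y) = 0.9277 - 0.7159 = 0.2118 bits

Cross-check via I(X;Y) = H(X) + H(Y) - H(X,Y): computing H(Y) from the column sums and H(X,Y) from the 6 cells in the same way gives H(Y) = 1.1840 bits and H(X,Y) = 1.8999 bits, so
I(X;Y) = 0.9277 + 1.1840 - 1.8999 = 0.2118 bits ✓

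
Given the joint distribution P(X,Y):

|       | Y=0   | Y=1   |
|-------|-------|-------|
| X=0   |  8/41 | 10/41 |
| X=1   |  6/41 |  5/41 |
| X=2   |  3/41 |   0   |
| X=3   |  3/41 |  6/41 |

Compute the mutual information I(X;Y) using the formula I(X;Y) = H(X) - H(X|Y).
0.0962 bits

I(X;Y) = H(X) - H(X|Y)

Marginal of X (row sums):
  P(X=0) = 8/41 + 10/41 = 18/41
  P(X=1) = 6/41 + 5/41 = 11/41
  P(X=2) = 3/41 + 0 = 3/41
  P(X=3) = 3/41 + 6/41 = 9/41
H(X) = -[(18/41)·log₂(18/41) + (11/41)·log₂(11/41) + (3/41)·log₂(3/41) + (9/41)·log₂(9/41)]
  = 0.5214 + 0.5093 + 0.2760 + 0.4802 = 1.7869 bits

Marginal of Y (column sums):
  P(Y=0) = 8/41 + 6/41 + 3/41 + 3/41 = 20/41
  P(Y=1) = 10/41 + 5/41 + 0 + 6/41 = 21/41
H(X|Y) = Σ_y P(y)·H(X|Y=y):
  Y=0: P(Y=0) = 20/41, P(X|Y=0) = (2/5, 3/10, 3/20, 3/20) → H(X|Y=0) = 1.8710
  Y=1: P(Y=1) = 21/41, P(X|Y=1) = (10/21, 5/21, 0, 2/7) → H(X|Y=1) = 1.5190
H(X|Y) = (20/41)·1.8710 + (21/41)·1.5190 = 1.6907 bits

I(X;Y) = H(X) - H(X|Y) = 1.7869 - 1.6907 = 0.0962 bits

Cross-check via I(X;Y) = H(X) + H(Y) - H(X,Y): computing H(Y) from the column sums and H(X,Y) from the 8 cells in the same way gives H(Y) = 0.9996 bits and H(X,Y) = 2.6903 bits, so
I(X;Y) = 1.7869 + 0.9996 - 2.6903 = 0.0962 bits ✓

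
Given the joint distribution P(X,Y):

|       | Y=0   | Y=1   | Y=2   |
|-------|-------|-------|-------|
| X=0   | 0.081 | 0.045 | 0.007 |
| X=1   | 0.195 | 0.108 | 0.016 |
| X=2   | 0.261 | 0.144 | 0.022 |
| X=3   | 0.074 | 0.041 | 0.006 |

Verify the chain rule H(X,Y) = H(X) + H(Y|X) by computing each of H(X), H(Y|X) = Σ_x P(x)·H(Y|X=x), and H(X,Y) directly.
H(X) = 1.8058 bits, H(Y|X) = 1.1822 bits, H(X,Y) = 2.9880 bits

Marginal of X (row sums):
  P(X=0) = 0.081 + 0.045 + 0.007 = 0.133
  P(X=1) = 0.195 + 0.108 + 0.016 = 0.319
  P(X=2) = 0.261 + 0.144 + 0.022 = 0.427
  P(X=3) = 0.074 + 0.041 + 0.006 = 0.121
H(X) = -[0.133·log₂(0.133) + 0.319·log₂(0.319) + 0.427·log₂(0.427) + 0.121·log₂(0.121)]
  = 0.3871 + 0.5258 + 0.5242 + 0.3687 = 1.8058 bits

H(Y|X) = Σ_x P(x)·H(Y|X=x):
  X=0: P(X=0) = 0.133, P(Y|X=0) = (81/133, 45/133, 1/19) → H(Y|X=0) = 1.1883
  X=1: P(X=1) = 0.319, P(Y|X=1) = (195/319, 108/319, 16/319) → H(Y|X=1) = 1.1796
  X=2: P(X=2) = 0.427, P(Y|X=2) = (261/427, 144/427, 22/427) → H(Y|X=2) = 1.1834
  X=3: P(X=3) = 0.121, P(Y|X=3) = (74/121, 41/121, 6/121) → H(Y|X=3) = 1.1778
H(Y|X) = 0.133·1.1883 + 0.319·1.1796 + 0.427·1.1834 + 0.121·1.1778 = 1.1822 bits

H(X,Y) = -Σ_{x,y} P(x,y) log₂ P(x,y). Per-cell terms -P(x,y)·log₂P(x,y):
  X=0: 0.2937, 0.2013, 0.0501
  X=1: 0.4599, 0.3468, 0.0955
  X=2: 0.5058, 0.4026, 0.1211
  X=3: 0.2780, 0.1889, 0.0443
Sum of the 12 terms: H(X,Y) = 2.9880 bits

Chain rule check:
  H(X) + H(Y|X) = 1.8058 + 1.1822 = 2.9880 bits
  H(X,Y) = 2.9880 bits
✓ Chain rule verified.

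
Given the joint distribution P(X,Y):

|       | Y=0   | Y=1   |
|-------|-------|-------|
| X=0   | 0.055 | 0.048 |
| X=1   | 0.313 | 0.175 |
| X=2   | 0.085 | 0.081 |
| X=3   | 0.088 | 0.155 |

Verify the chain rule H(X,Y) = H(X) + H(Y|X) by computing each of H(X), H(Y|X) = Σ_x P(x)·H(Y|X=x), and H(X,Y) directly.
H(X) = 1.7689 bits, H(Y|X) = 0.9575 bits, H(X,Y) = 2.7264 bits

Marginal of X (row sums):
  P(X=0) = 0.055 + 0.048 = 0.103
  P(X=1) = 0.313 + 0.175 = 0.488
  P(X=2) = 0.085 + 0.081 = 0.166
  P(X=3) = 0.088 + 0.155 = 0.243
H(X) = -[0.103·log₂(0.103) + 0.488·log₂(0.488) + 0.166·log₂(0.166) + 0.243·log₂(0.243)]
  = 0.337766 + 0.505103 + 0.430064 + 0.495956 = 1.7689 bits

H(Y|X) = Σ_x P(x)·H(Y|X=x):
  X=0: P(X=0) = 0.103, P(Y|X=0) = (55/103, 48/103) → H(Y|X=0) = 0.996666
  X=1: P(X=1) = 0.488, P(Y|X=1) = (313/488, 175/488) → H(Y|X=1) = 0.941520
  X=2: P(X=2) = 0.166, P(Y|X=2) = (85/166, 81/166) → H(Y|X=2) = 0.999581
  X=3: P(X=3) = 0.243, P(Y|X=3) = (88/243, 155/243) → H(Y|X=3) = 0.944445
H(Y|X) = 0.103·0.996666 + 0.488·0.941520 + 0.166·0.999581 + 0.243·0.944445 = 0.9575 bits

H(X,Y) = -Σ_{x,y} P(x,y) log₂ P(x,y). Per-cell terms -P(x,y)·log₂P(x,y):
  X=0: 0.230143, 0.210279
  X=1: 0.524515, 0.440050
  X=2: 0.302293, 0.293701
  X=3: 0.308559, 0.416897
Sum of the 8 terms: H(X,Y) = 2.7264 bits

Chain rule check:
  H(X) + H(Y|X) = 1.7689 + 0.9575 = 2.7264 bits
  H(X,Y) = 2.7264 bits
✓ Chain rule verified.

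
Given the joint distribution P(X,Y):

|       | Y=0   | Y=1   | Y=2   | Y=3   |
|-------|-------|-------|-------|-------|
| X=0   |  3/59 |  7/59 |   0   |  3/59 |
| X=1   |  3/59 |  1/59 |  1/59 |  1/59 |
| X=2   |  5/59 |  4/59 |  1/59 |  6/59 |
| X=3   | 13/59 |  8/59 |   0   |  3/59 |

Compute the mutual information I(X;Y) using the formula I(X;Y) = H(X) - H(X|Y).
0.1480 bits

I(X;Y) = H(X) - H(X|Y)

Marginal of X (row sums):
  P(X=0) = 3/59 + 7/59 + 0 + 3/59 = 13/59
  P(X=1) = 3/59 + 1/59 + 1/59 + 1/59 = 6/59
  P(X=2) = 5/59 + 4/59 + 1/59 + 6/59 = 16/59
  P(X=3) = 13/59 + 8/59 + 0 + 3/59 = 24/59
H(X) = -[(13/59)·log₂(13/59) + (6/59)·log₂(6/59) + (16/59)·log₂(16/59) + (24/59)·log₂(24/59)]
  = 0.48082 + 0.33536 + 0.51055 + 0.52787 = 1.85460 bits

Marginal of Y (column sums):
  P(Y=0) = 3/59 + 3/59 + 5/59 + 13/59 = 24/59
  P(Y=1) = 7/59 + 1/59 + 4/59 + 8/59 = 20/59
  P(Y=2) = 0 + 1/59 + 1/59 + 0 = 2/59
  P(Y=3) = 3/59 + 1/59 + 6/59 + 3/59 = 13/59
H(X|Y) = Σ_y P(y)·H(X|Y=y):
  Y=0: P(Y=0) = 24/59, P(X|Y=0) = (1/8, 1/8, 5/24, 13/24) → H(X|Y=0) = 1.70058
  Y=1: P(Y=1) = 20/59, P(X|Y=1) = (7/20, 1/20, 1/5, 2/5) → H(X|Y=1) = 1.73935
  Y=2: P(Y=2) = 2/59, P(X|Y=2) = (0, 1/2, 1/2, 0) → H(X|Y=2) = 1.00000
  Y=3: P(Y=3) = 13/59, P(X|Y=3) = (3/13, 1/13, 6/13, 3/13) → H(X|Y=3) = 1.77586
H(X|Y) = (24/59)·1.70058 + (20/59)·1.73935 + (2/59)·1.00000 + (13/59)·1.77586 = 1.70656 bits

I(X;Y) = H(X) - H(X|Y) = 1.85460 - 1.70656 = 0.1480 bits

Cross-check via I(X;Y) = H(X) + H(Y) - H(X,Y): computing H(Y) from the column sums and H(X,Y) from the 16 cells in the same way gives H(Y) = 1.70326 bits and H(X,Y) = 3.40983 bits, so
I(X;Y) = 1.85460 + 1.70326 - 3.40983 = 0.1480 bits ✓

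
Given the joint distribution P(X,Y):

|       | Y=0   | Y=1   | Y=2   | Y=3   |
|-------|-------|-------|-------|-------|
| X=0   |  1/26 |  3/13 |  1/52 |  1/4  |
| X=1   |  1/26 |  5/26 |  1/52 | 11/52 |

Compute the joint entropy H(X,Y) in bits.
2.5005 bits

H(X,Y) = -Σ_{x,y} P(x,y) log₂ P(x,y). Per-cell terms -P(x,y)·log₂P(x,y):
  X=0: 0.1808, 0.4882, 0.1096, 0.5000
  X=1: 0.1808, 0.4574, 0.1096, 0.4741
Sum of the 8 terms: H(X,Y) = 2.5005 bits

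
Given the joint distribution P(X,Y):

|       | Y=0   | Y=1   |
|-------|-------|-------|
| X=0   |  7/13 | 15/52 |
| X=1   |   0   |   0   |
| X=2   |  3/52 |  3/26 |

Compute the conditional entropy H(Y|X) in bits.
0.9305 bits

H(Y|X) = H(X,Y) - H(X)

H(X,Y) = -Σ_{x,y} P(x,y) log₂ P(x,y). Per-cell terms -P(x,y)·log₂P(x,y):
  X=0: 0.4809, 0.5174
  X=1: 0.0000, 0.0000
  X=2: 0.2374, 0.3595
  (cells with P = 0 contribute 0)
Sum of the 6 terms: H(X,Y) = 1.5952 bits

Marginal of X (row sums):
  P(X=0) = 7/13 + 15/52 = 43/52
  P(X=1) = 0 + 0 = 0
  P(X=2) = 3/52 + 3/26 = 9/52
H(X) = -[(43/52)·log₂(43/52) + (9/52)·log₂(9/52)]   (outcomes with P = 0 contribute 0)
  = 0.2267 + 0.4380 = 0.6647 bits

H(Y|X) = H(X,Y) - H(X) = 1.5952 - 0.6647 = 0.9305 bits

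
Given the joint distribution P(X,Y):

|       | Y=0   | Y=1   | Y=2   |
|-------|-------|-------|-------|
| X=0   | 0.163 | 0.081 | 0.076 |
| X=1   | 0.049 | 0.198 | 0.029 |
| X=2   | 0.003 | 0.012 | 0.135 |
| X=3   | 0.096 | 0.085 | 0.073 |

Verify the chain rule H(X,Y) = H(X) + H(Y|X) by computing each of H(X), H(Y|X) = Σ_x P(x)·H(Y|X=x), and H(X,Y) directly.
H(X) = 1.9514 bits, H(Y|X) = 1.2696 bits, H(X,Y) = 3.2210 bits

Marginal of X (row sums):
  P(X=0) = 0.163 + 0.081 + 0.076 = 0.320
  P(X=1) = 0.049 + 0.198 + 0.029 = 0.276
  P(X=2) = 0.003 + 0.012 + 0.135 = 0.150
  P(X=3) = 0.096 + 0.085 + 0.073 = 0.254
H(X) = -[0.320·log₂(0.320) + 0.276·log₂(0.276) + 0.150·log₂(0.150) + 0.254·log₂(0.254)]
  = 0.526034 + 0.512604 + 0.410545 + 0.502183 = 1.9514 bits

H(Y|X) = Σ_x P(x)·H(Y|X=x):
  X=0: P(X=0) = 0.320, P(Y|X=0) = (163/320, 81/320, 19/80) → H(Y|X=0) = 1.490012
  X=1: P(X=1) = 0.276, P(Y|X=1) = (49/276, 33/46, 29/276) → H(Y|X=1) = 1.128036
  X=2: P(X=2) = 0.150, P(Y|X=2) = (1/50, 2/25, 9/10) → H(Y|X=2) = 0.541188
  X=3: P(X=3) = 0.254, P(Y|X=3) = (48/127, 85/254, 73/254) → H(Y|X=3) = 1.576040
H(Y|X) = 0.320·1.490012 + 0.276·1.128036 + 0.150·0.541188 + 0.254·1.576040 = 1.2696 bits

H(X,Y) = -Σ_{x,y} P(x,y) log₂ P(x,y). Per-cell terms -P(x,y)·log₂P(x,y):
  X=0: 0.426580, 0.293701, 0.282557
  X=1: 0.213203, 0.462613, 0.148126
  X=2: 0.025142, 0.076570, 0.390011
  X=3: 0.324559, 0.302293, 0.275645
Sum of the 12 terms: H(X,Y) = 3.2210 bits

Chain rule check:
  H(X) + H(Y|X) = 1.9514 + 1.2696 = 3.2210 bits
  H(X,Y) = 3.2210 bits
✓ Chain rule verified.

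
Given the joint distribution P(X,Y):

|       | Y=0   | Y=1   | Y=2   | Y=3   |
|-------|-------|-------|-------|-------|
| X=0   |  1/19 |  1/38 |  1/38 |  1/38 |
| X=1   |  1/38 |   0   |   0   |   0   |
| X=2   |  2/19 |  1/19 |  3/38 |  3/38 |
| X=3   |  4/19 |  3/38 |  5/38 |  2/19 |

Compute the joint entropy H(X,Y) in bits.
3.4091 bits

H(X,Y) = -Σ_{x,y} P(x,y) log₂ P(x,y). Per-cell terms -P(x,y)·log₂P(x,y):
  X=0: 0.22358, 0.13810, 0.13810, 0.13810
  X=1: 0.13810, 0.00000, 0.00000, 0.00000
  X=2: 0.34189, 0.22358, 0.28918, 0.28918
  X=3: 0.47325, 0.28918, 0.38500, 0.34189
  (cells with P = 0 contribute 0)
Sum of the 16 terms: H(X,Y) = 3.4091 bits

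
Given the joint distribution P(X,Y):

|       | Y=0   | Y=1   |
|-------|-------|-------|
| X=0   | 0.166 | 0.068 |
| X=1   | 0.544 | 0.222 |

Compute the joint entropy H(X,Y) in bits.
1.6536 bits

H(X,Y) = -Σ_{x,y} P(x,y) log₂ P(x,y). Per-cell terms -P(x,y)·log₂P(x,y):
  X=0: 0.4301, 0.2637
  X=1: 0.4778, 0.4820
Sum of the 4 terms: H(X,Y) = 1.6536 bits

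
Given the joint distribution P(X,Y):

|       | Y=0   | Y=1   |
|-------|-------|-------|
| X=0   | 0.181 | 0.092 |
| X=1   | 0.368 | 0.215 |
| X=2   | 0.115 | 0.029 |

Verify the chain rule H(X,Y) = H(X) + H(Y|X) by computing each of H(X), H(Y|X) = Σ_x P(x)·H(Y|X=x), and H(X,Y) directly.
H(X) = 1.3678 bits, H(Y|X) = 0.9097 bits, H(X,Y) = 2.2775 bits

Marginal of X (row sums):
  P(X=0) = 0.181 + 0.092 = 0.273
  P(X=1) = 0.368 + 0.215 = 0.583
  P(X=2) = 0.115 + 0.029 = 0.144
H(X) = -[0.273·log₂(0.273) + 0.583·log₂(0.583) + 0.144·log₂(0.144)]
  = 0.51134 + 0.45383 + 0.40260 = 1.3678 bits

H(Y|X) = Σ_x P(x)·H(Y|X=x):
  X=0: P(X=0) = 0.273, P(Y|X=0) = (181/273, 92/273) → H(Y|X=0) = 0.92192
  X=1: P(X=1) = 0.583, P(Y|X=1) = (368/583, 215/583) → H(Y|X=1) = 0.94973
  X=2: P(X=2) = 0.144, P(Y|X=2) = (115/144, 29/144) → H(Y|X=2) = 0.72470
H(Y|X) = 0.273·0.92192 + 0.583·0.94973 + 0.144·0.72470 = 0.9097 bits

H(X,Y) = -Σ_{x,y} P(x,y) log₂ P(x,y). Per-cell terms -P(x,y)·log₂P(x,y):
  X=0: 0.44633, 0.31668
  X=1: 0.53074, 0.47678
  X=2: 0.35883, 0.14813
Sum of the 6 terms: H(X,Y) = 2.2775 bits

Chain rule check:
  H(X) + H(Y|X) = 1.3678 + 0.9097 = 2.2775 bits
  H(X,Y) = 2.2775 bits
✓ Chain rule verified.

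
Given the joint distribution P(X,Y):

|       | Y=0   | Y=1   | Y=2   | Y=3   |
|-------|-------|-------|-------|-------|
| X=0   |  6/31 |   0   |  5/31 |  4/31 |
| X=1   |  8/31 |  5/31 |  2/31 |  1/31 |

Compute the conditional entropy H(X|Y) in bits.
0.7563 bits

H(X|Y) = H(X,Y) - H(Y)

H(X,Y) = -Σ_{x,y} P(x,y) log₂ P(x,y). Per-cell terms -P(x,y)·log₂P(x,y):
  X=0: 0.45856, 0.00000, 0.42456, 0.38119
  X=1: 0.50431, 0.42456, 0.25511, 0.15981
  (cells with P = 0 contribute 0)
Sum of the 8 terms: H(X,Y) = 2.6081 bits

Marginal of Y (column sums):
  P(Y=0) = 6/31 + 8/31 = 14/31
  P(Y=1) = 0 + 5/31 = 5/31
  P(Y=2) = 5/31 + 2/31 = 7/31
  P(Y=3) = 4/31 + 1/31 = 5/31
H(Y) = -[(14/31)·log₂(14/31) + (5/31)·log₂(5/31) + (7/31)·log₂(7/31) + (5/31)·log₂(5/31)]
  = 0.51793 + 0.42456 + 0.48477 + 0.42456 = 1.8518 bits

H(X|Y) = H(X,Y) - H(Y) = 2.6081 - 1.8518 = 0.7563 bits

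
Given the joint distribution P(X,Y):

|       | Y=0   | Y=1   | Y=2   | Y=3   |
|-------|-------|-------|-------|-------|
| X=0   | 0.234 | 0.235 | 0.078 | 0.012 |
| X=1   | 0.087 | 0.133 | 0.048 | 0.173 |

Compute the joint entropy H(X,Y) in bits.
2.6867 bits

H(X,Y) = -Σ_{x,y} P(x,y) log₂ P(x,y). Per-cell terms -P(x,y)·log₂P(x,y):
  X=0: 0.49033, 0.49098, 0.28707, 0.07657
  X=1: 0.30649, 0.38710, 0.21028, 0.43789
Sum of the 8 terms: H(X,Y) = 2.6867 bits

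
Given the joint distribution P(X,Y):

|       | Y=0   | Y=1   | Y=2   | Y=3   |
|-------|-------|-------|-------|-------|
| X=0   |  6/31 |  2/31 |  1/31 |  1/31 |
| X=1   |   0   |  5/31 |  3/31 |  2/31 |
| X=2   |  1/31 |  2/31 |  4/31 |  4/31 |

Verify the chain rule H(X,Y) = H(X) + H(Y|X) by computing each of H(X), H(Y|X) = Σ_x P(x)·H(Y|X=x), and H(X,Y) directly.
H(X) = 1.5835 bits, H(Y|X) = 1.6328 bits, H(X,Y) = 3.2163 bits

Marginal of X (row sums):
  P(X=0) = 6/31 + 2/31 + 1/31 + 1/31 = 10/31
  P(X=1) = 0 + 5/31 + 3/31 + 2/31 = 10/31
  P(X=2) = 1/31 + 2/31 + 4/31 + 4/31 = 11/31
H(X) = -[(10/31)·log₂(10/31) + (10/31)·log₂(10/31) + (11/31)·log₂(11/31)]
  = 0.52654 + 0.52654 + 0.53040 = 1.5835 bits

H(Y|X) = Σ_x P(x)·H(Y|X=x):
  X=0: P(X=0) = 10/31, P(Y|X=0) = (3/5, 1/5, 1/10, 1/10) → H(Y|X=0) = 1.57095
  X=1: P(X=1) = 10/31, P(Y|X=1) = (0, 1/2, 3/10, 1/5) → H(Y|X=1) = 1.48548
  X=2: P(X=2) = 11/31, P(Y|X=2) = (1/11, 2/11, 4/11, 4/11) → H(Y|X=2) = 1.82307
H(Y|X) = (10/31)·1.57095 + (10/31)·1.48548 + (11/31)·1.82307 = 1.6328 bits

H(X,Y) = -Σ_{x,y} P(x,y) log₂ P(x,y). Per-cell terms -P(x,y)·log₂P(x,y):
  X=0: 0.45856, 0.25511, 0.15981, 0.15981
  X=1: 0.00000, 0.42456, 0.32605, 0.25511
  X=2: 0.15981, 0.25511, 0.38119, 0.38119
  (cells with P = 0 contribute 0)
Sum of the 12 terms: H(X,Y) = 3.2163 bits

Chain rule check:
  H(X) + H(Y|X) = 1.5835 + 1.6328 = 3.2163 bits
  H(X,Y) = 3.2163 bits
✓ Chain rule verified.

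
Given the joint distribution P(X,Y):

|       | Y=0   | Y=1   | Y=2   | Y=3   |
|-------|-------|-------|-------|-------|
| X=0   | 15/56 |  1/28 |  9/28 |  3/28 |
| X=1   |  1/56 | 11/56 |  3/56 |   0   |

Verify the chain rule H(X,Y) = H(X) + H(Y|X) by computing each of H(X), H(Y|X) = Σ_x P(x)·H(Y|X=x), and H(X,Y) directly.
H(X) = 0.8384 bits, H(Y|X) = 1.5050 bits, H(X,Y) = 2.3434 bits

Marginal of X (row sums):
  P(X=0) = 15/56 + 1/28 + 9/28 + 3/28 = 41/56
  P(X=1) = 1/56 + 11/56 + 3/56 + 0 = 15/56
H(X) = -[(41/56)·log₂(41/56) + (15/56)·log₂(15/56)]
  = 0.32932 + 0.50905 = 0.8384 bits

H(Y|X) = Σ_x P(x)·H(Y|X=x):
  X=0: P(X=0) = 41/56, P(Y|X=0) = (15/41, 2/41, 18/41, 6/41) → H(Y|X=0) = 1.67044
  X=1: P(X=1) = 15/56, P(Y|X=1) = (1/15, 11/15, 1/5, 0) → H(Y|X=1) = 1.05298
H(Y|X) = (41/56)·1.67044 + (15/56)·1.05298 = 1.5050 bits

H(X,Y) = -Σ_{x,y} P(x,y) log₂ P(x,y). Per-cell terms -P(x,y)·log₂P(x,y):
  X=0: 0.50905, 0.17169, 0.52632, 0.34526
  X=1: 0.10370, 0.46120, 0.22620, 0.00000
  (cells with P = 0 contribute 0)
Sum of the 8 terms: H(X,Y) = 2.3434 bits

Chain rule check:
  H(X) + H(Y|X) = 0.8384 + 1.5050 = 2.3434 bits
  H(X,Y) = 2.3434 bits
✓ Chain rule verified.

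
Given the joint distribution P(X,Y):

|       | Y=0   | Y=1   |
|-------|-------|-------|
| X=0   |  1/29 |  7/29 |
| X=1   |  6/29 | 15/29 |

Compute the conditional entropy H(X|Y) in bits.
0.8274 bits

H(X|Y) = H(X,Y) - H(Y)

H(X,Y) = -Σ_{x,y} P(x,y) log₂ P(x,y). Per-cell terms -P(x,y)·log₂P(x,y):
  X=0: 0.1675, 0.4950
  X=1: 0.4703, 0.4919
Sum of the 4 terms: H(X,Y) = 1.6247 bits

Marginal of Y (column sums):
  P(Y=0) = 1/29 + 6/29 = 7/29
  P(Y=1) = 7/29 + 15/29 = 22/29
H(Y) = -[(7/29)·log₂(7/29) + (22/29)·log₂(22/29)]
  = 0.4950 + 0.3023 = 0.7973 bits

H(X|Y) = H(X,Y) - H(Y) = 1.6247 - 0.7973 = 0.8274 bits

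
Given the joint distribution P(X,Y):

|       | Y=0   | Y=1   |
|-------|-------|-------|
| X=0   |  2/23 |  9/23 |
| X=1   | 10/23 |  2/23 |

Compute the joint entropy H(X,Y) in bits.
1.6649 bits

H(X,Y) = -Σ_{x,y} P(x,y) log₂ P(x,y). Per-cell terms -P(x,y)·log₂P(x,y):
  X=0: 0.3064, 0.5297
  X=1: 0.5224, 0.3064
Sum of the 4 terms: H(X,Y) = 1.6649 bits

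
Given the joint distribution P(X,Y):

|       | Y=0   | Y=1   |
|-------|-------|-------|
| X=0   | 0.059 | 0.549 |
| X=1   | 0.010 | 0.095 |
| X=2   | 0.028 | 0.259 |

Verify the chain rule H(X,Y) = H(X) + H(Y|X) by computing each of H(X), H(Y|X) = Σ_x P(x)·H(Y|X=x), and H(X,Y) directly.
H(X) = 1.2947 bits, H(Y|X) = 0.4594 bits, H(X,Y) = 1.7541 bits

Marginal of X (row sums):
  P(X=0) = 0.059 + 0.549 = 0.608
  P(X=1) = 0.010 + 0.095 = 0.105
  P(X=2) = 0.028 + 0.259 = 0.287
H(X) = -[0.608·log₂(0.608) + 0.105·log₂(0.105) + 0.287·log₂(0.287)]
  = 0.43646 + 0.34141 + 0.51685 = 1.2947 bits

H(Y|X) = Σ_x P(x)·H(Y|X=x):
  X=0: P(X=0) = 0.608, P(Y|X=0) = (59/608, 549/608) → H(Y|X=0) = 0.45954
  X=1: P(X=1) = 0.105, P(Y|X=1) = (2/21, 19/21) → H(Y|X=1) = 0.45372
  X=2: P(X=2) = 0.287, P(Y|X=2) = (4/41, 37/41) → H(Y|X=2) = 0.46122
H(Y|X) = 0.608·0.45954 + 0.105·0.45372 + 0.287·0.46122 = 0.4594 bits

H(X,Y) = -Σ_{x,y} P(x,y) log₂ P(x,y). Per-cell terms -P(x,y)·log₂P(x,y):
  X=0: 0.24091, 0.47495
  X=1: 0.06644, 0.32261
  X=2: 0.14444, 0.50478
Sum of the 6 terms: H(X,Y) = 1.7541 bits

Chain rule check:
  H(X) + H(Y|X) = 1.2947 + 0.4594 = 1.7541 bits
  H(X,Y) = 1.7541 bits
✓ Chain rule verified.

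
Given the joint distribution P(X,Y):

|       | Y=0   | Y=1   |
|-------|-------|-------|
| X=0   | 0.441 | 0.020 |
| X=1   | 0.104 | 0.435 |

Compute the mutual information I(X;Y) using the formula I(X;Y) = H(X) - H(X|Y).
0.4940 bits

I(X;Y) = H(X) - H(X|Y)

Marginal of X (row sums):
  P(X=0) = 0.441 + 0.020 = 0.461
  P(X=1) = 0.104 + 0.435 = 0.539
H(X) = -[0.461·log₂(0.461) + 0.539·log₂(0.539)]
  = 0.51501 + 0.48060 = 0.99561 bits

Marginal of Y (column sums):
  P(Y=0) = 0.441 + 0.104 = 0.545
  P(Y=1) = 0.020 + 0.435 = 0.455
H(X|Y) = Σ_y P(y)·H(X|Y=y):
  Y=0: P(Y=0) = 0.545, P(X|Y=0) = (441/545, 104/545) → H(X|Y=0) = 0.70320
  Y=1: P(Y=1) = 0.455, P(X|Y=1) = (4/91, 87/91) → H(X|Y=1) = 0.26015
H(X|Y) = 0.545·0.70320 + 0.455·0.26015 = 0.50161 bits

I(X;Y) = H(X) - H(X|Y) = 0.99561 - 0.50161 = 0.4940 bits

Cross-check via I(X;Y) = H(X) + H(Y) - H(X,Y): computing H(Y) from the column sums and H(X,Y) from the 4 cells in the same way gives H(Y) = 0.99415 bits and H(X,Y) = 1.49576 bits, so
I(X;Y) = 0.99561 + 0.99415 - 1.49576 = 0.4940 bits ✓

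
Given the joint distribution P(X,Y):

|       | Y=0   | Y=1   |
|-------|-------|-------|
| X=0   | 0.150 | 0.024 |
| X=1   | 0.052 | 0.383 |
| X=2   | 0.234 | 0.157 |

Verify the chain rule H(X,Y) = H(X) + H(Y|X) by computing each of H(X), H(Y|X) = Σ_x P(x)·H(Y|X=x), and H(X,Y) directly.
H(X) = 1.4911 bits, H(Y|X) = 0.7104 bits, H(X,Y) = 2.2015 bits

Marginal of X (row sums):
  P(X=0) = 0.150 + 0.024 = 0.174
  P(X=1) = 0.052 + 0.383 = 0.435
  P(X=2) = 0.234 + 0.157 = 0.391
H(X) = -[0.174·log₂(0.174) + 0.435·log₂(0.435) + 0.391·log₂(0.391)]
  = 0.43897 + 0.52240 + 0.52971 = 1.4911 bits

H(Y|X) = Σ_x P(x)·H(Y|X=x):
  X=0: P(X=0) = 0.174, P(Y|X=0) = (25/29, 4/29) → H(Y|X=0) = 0.57879
  X=1: P(X=1) = 0.435, P(Y|X=1) = (52/435, 383/435) → H(Y|X=1) = 0.52804
  X=2: P(X=2) = 0.391, P(Y|X=2) = (234/391, 157/391) → H(Y|X=2) = 0.97184
H(Y|X) = 0.174·0.57879 + 0.435·0.52804 + 0.391·0.97184 = 0.7104 bits

H(X,Y) = -Σ_{x,y} P(x,y) log₂ P(x,y). Per-cell terms -P(x,y)·log₂P(x,y):
  X=0: 0.41054, 0.12914
  X=1: 0.22180, 0.53030
  X=2: 0.49033, 0.41937
Sum of the 6 terms: H(X,Y) = 2.2015 bits

Chain rule check:
  H(X) + H(Y|X) = 1.4911 + 0.7104 = 2.2015 bits
  H(X,Y) = 2.2015 bits
✓ Chain rule verified.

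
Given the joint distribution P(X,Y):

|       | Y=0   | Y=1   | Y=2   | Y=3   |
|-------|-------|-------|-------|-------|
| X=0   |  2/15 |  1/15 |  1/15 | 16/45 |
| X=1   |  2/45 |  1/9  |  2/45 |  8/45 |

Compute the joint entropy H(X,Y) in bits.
2.6334 bits

H(X,Y) = -Σ_{x,y} P(x,y) log₂ P(x,y). Per-cell terms -P(x,y)·log₂P(x,y):
  X=0: 0.3876, 0.2605, 0.2605, 0.5304
  X=1: 0.1996, 0.3522, 0.1996, 0.4430
Sum of the 8 terms: H(X,Y) = 2.6334 bits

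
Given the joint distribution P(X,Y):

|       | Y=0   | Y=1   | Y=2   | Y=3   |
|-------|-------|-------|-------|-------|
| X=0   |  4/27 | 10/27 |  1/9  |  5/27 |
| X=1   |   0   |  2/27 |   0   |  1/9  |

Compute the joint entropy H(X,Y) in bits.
2.3720 bits

H(X,Y) = -Σ_{x,y} P(x,y) log₂ P(x,y). Per-cell terms -P(x,y)·log₂P(x,y):
  X=0: 0.40813, 0.53073, 0.35221, 0.45055
  X=1: 0.00000, 0.27814, 0.00000, 0.35221
  (cells with P = 0 contribute 0)
Sum of the 8 terms: H(X,Y) = 2.3720 bits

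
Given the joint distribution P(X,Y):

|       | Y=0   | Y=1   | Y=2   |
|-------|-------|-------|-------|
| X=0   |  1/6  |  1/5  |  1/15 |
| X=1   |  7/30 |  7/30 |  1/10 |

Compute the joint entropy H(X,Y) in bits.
2.4676 bits

H(X,Y) = -Σ_{x,y} P(x,y) log₂ P(x,y). Per-cell terms -P(x,y)·log₂P(x,y):
  X=0: 0.430827, 0.464386, 0.260459
  X=1: 0.489892, 0.489892, 0.332193
Sum of the 6 terms: H(X,Y) = 2.4676 bits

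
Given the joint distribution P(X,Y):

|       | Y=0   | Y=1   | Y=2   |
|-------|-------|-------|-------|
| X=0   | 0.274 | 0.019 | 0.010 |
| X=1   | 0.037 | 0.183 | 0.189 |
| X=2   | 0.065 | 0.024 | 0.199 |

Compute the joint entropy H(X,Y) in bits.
2.6144 bits

H(X,Y) = -Σ_{x,y} P(x,y) log₂ P(x,y). Per-cell terms -P(x,y)·log₂P(x,y):
  X=0: 0.5118, 0.1086, 0.0664
  X=1: 0.1760, 0.4484, 0.4543
  X=2: 0.2563, 0.1291, 0.4635
Sum of the 9 terms: H(X,Y) = 2.6144 bits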